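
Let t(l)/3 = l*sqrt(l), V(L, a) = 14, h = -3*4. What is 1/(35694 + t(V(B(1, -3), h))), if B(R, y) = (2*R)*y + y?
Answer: 1983/70779830 - 7*sqrt(14)/212339490 ≈ 2.7893e-5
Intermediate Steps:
h = -12
B(R, y) = y + 2*R*y (B(R, y) = 2*R*y + y = y + 2*R*y)
t(l) = 3*l**(3/2) (t(l) = 3*(l*sqrt(l)) = 3*l**(3/2))
1/(35694 + t(V(B(1, -3), h))) = 1/(35694 + 3*14**(3/2)) = 1/(35694 + 3*(14*sqrt(14))) = 1/(35694 + 42*sqrt(14))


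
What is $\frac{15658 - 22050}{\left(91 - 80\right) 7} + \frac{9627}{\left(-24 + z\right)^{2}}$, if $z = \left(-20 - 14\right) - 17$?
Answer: $- \frac{11737907}{144375} \approx -81.302$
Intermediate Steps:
$z = -51$ ($z = -34 - 17 = -51$)
$\frac{15658 - 22050}{\left(91 - 80\right) 7} + \frac{9627}{\left(-24 + z\right)^{2}} = \frac{15658 - 22050}{\left(91 - 80\right) 7} + \frac{9627}{\left(-24 - 51\right)^{2}} = - \frac{6392}{11 \cdot 7} + \frac{9627}{\left(-75\right)^{2}} = - \frac{6392}{77} + \frac{9627}{5625} = \left(-6392\right) \frac{1}{77} + 9627 \cdot \frac{1}{5625} = - \frac{6392}{77} + \frac{3209}{1875} = - \frac{11737907}{144375}$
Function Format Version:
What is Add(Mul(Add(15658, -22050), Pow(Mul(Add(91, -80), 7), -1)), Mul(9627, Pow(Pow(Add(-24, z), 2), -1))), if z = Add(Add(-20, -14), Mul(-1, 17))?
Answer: Rational(-11737907, 144375) ≈ -81.302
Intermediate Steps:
z = -51 (z = Add(-34, -17) = -51)
Add(Mul(Add(15658, -22050), Pow(Mul(Add(91, -80), 7), -1)), Mul(9627, Pow(Pow(Add(-24, z), 2), -1))) = Add(Mul(Add(15658, -22050), Pow(Mul(Add(91, -80), 7), -1)), Mul(9627, Pow(Pow(Add(-24, -51), 2), -1))) = Add(Mul(-6392, Pow(Mul(11, 7), -1)), Mul(9627, Pow(Pow(-75, 2), -1))) = Add(Mul(-6392, Pow(77, -1)), Mul(9627, Pow(5625, -1))) = Add(Mul(-6392, Rational(1, 77)), Mul(9627, Rational(1, 5625))) = Add(Rational(-6392, 77), Rational(3209, 1875)) = Rational(-11737907, 144375)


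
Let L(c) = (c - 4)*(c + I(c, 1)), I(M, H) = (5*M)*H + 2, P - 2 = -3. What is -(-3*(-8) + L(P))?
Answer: -44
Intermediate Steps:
P = -1 (P = 2 - 3 = -1)
I(M, H) = 2 + 5*H*M (I(M, H) = 5*H*M + 2 = 2 + 5*H*M)
L(c) = (-4 + c)*(2 + 6*c) (L(c) = (c - 4)*(c + (2 + 5*1*c)) = (-4 + c)*(c + (2 + 5*c)) = (-4 + c)*(2 + 6*c))
-(-3*(-8) + L(P)) = -(-3*(-8) + (-8 - 22*(-1) + 6*(-1)²)) = -(24 + (-8 + 22 + 6*1)) = -(24 + (-8 + 22 + 6)) = -(24 + 20) = -1*44 = -44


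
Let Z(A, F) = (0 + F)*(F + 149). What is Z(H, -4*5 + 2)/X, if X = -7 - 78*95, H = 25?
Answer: 2358/7417 ≈ 0.31792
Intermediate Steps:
Z(A, F) = F*(149 + F)
X = -7417 (X = -7 - 7410 = -7417)
Z(H, -4*5 + 2)/X = ((-4*5 + 2)*(149 + (-4*5 + 2)))/(-7417) = ((-20 + 2)*(149 + (-20 + 2)))*(-1/7417) = -18*(149 - 18)*(-1/7417) = -18*131*(-1/7417) = -2358*(-1/7417) = 2358/7417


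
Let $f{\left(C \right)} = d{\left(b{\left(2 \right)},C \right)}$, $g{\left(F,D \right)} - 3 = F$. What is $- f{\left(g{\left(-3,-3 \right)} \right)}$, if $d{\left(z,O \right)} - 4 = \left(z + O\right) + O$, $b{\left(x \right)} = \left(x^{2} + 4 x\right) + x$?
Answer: $-18$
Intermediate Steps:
$b{\left(x \right)} = x^{2} + 5 x$
$d{\left(z,O \right)} = 4 + z + 2 O$ ($d{\left(z,O \right)} = 4 + \left(\left(z + O\right) + O\right) = 4 + \left(\left(O + z\right) + O\right) = 4 + \left(z + 2 O\right) = 4 + z + 2 O$)
$g{\left(F,D \right)} = 3 + F$
$f{\left(C \right)} = 18 + 2 C$ ($f{\left(C \right)} = 4 + 2 \left(5 + 2\right) + 2 C = 4 + 2 \cdot 7 + 2 C = 4 + 14 + 2 C = 18 + 2 C$)
$- f{\left(g{\left(-3,-3 \right)} \right)} = - (18 + 2 \left(3 - 3\right)) = - (18 + 2 \cdot 0) = - (18 + 0) = \left(-1\right) 18 = -18$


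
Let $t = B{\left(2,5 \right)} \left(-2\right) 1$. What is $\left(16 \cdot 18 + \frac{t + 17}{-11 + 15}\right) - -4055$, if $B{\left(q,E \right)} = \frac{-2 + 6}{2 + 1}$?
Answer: $\frac{52159}{12} \approx 4346.6$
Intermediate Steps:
$B{\left(q,E \right)} = \frac{4}{3}$
$t = - \frac{8}{3}$ ($t = \frac{4}{3} \left(-2\right) 1 = \left(- \frac{8}{3}\right) 1 = - \frac{8}{3} \approx -2.6667$)
$\left(16 \cdot 18 + \frac{t + 17}{-11 + 15}\right) - -4055 = \left(16 \cdot 18 + \frac{- \frac{8}{3} + 17}{-11 + 15}\right) - -4055 = \left(288 + \frac{43}{3 \cdot 4}\right) + 4055 = \left(288 + \frac{43}{3} \cdot \frac{1}{4}\right) + 4055 = \left(288 + \frac{43}{12}\right) + 4055 = \frac{3499}{12} + 4055 = \frac{52159}{12}$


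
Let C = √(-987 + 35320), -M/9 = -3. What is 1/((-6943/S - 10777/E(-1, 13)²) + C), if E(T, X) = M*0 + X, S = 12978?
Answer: 1830381728994/859567462199627 + 28464413796*√34333/859567462199627 ≈ 0.0082653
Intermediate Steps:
M = 27 (M = -9*(-3) = 27)
E(T, X) = X (E(T, X) = 27*0 + X = 0 + X = X)
C = √34333 ≈ 185.29
1/((-6943/S - 10777/E(-1, 13)²) + C) = 1/((-6943/12978 - 10777/(13²)) + √34333) = 1/((-6943*1/12978 - 10777/169) + √34333) = 1/((-6943/12978 - 10777*1/169) + √34333) = 1/((-6943/12978 - 829/13) + √34333) = 1/(-10849021/168714 + √34333)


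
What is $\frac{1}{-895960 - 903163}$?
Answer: $- \frac{1}{1799123} \approx -5.5583 \cdot 10^{-7}$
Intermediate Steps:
$\frac{1}{-895960 - 903163} = \frac{1}{-1799123} = - \frac{1}{1799123}$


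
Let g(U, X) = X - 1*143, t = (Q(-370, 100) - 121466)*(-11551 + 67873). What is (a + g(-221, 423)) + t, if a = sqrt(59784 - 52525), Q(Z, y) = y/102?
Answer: -116299593424/17 + sqrt(7259) ≈ -6.8412e+9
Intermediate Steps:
Q(Z, y) = y/102 (Q(Z, y) = y*(1/102) = y/102)
a = sqrt(7259) ≈ 85.200
t = -116299598184/17 (t = ((1/102)*100 - 121466)*(-11551 + 67873) = (50/51 - 121466)*56322 = -6194716/51*56322 = -116299598184/17 ≈ -6.8412e+9)
g(U, X) = -143 + X (g(U, X) = X - 143 = -143 + X)
(a + g(-221, 423)) + t = (sqrt(7259) + (-143 + 423)) - 116299598184/17 = (sqrt(7259) + 280) - 116299598184/17 = (280 + sqrt(7259)) - 116299598184/17 = -116299593424/17 + sqrt(7259)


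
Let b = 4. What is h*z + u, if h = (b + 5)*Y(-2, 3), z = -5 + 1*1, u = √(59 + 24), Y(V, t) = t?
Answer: -108 + √83 ≈ -98.890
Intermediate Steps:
u = √83 ≈ 9.1104
z = -4 (z = -5 + 1 = -4)
h = 27 (h = (4 + 5)*3 = 9*3 = 27)
h*z + u = 27*(-4) + √83 = -108 + √83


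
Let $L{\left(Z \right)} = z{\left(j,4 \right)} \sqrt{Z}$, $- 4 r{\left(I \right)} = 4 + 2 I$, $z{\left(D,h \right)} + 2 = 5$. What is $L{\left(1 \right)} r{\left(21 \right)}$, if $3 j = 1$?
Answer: $- \frac{69}{2} \approx -34.5$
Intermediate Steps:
$j = \frac{1}{3}$ ($j = \frac{1}{3} \cdot 1 = \frac{1}{3} \approx 0.33333$)
$z{\left(D,h \right)} = 3$ ($z{\left(D,h \right)} = -2 + 5 = 3$)
$r{\left(I \right)} = -1 - \frac{I}{2}$ ($r{\left(I \right)} = - \frac{4 + 2 I}{4} = -1 - \frac{I}{2}$)
$L{\left(Z \right)} = 3 \sqrt{Z}$
$L{\left(1 \right)} r{\left(21 \right)} = 3 \sqrt{1} \left(-1 - \frac{21}{2}\right) = 3 \cdot 1 \left(-1 - \frac{21}{2}\right) = 3 \left(- \frac{23}{2}\right) = - \frac{69}{2}$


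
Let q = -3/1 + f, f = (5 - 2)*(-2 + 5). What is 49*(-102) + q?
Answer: -4992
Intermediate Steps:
f = 9 (f = 3*3 = 9)
q = 6 (q = -3/1 + 9 = 1*(-3) + 9 = -3 + 9 = 6)
49*(-102) + q = 49*(-102) + 6 = -4998 + 6 = -4992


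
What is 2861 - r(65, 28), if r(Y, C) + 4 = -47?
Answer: 2912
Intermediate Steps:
r(Y, C) = -51 (r(Y, C) = -4 - 47 = -51)
2861 - r(65, 28) = 2861 - 1*(-51) = 2861 + 51 = 2912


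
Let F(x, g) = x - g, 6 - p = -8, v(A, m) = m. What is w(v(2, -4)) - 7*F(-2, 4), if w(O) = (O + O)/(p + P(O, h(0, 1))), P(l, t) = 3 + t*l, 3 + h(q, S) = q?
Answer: 1210/29 ≈ 41.724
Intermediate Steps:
h(q, S) = -3 + q
p = 14 (p = 6 - 1*(-8) = 6 + 8 = 14)
P(l, t) = 3 + l*t
w(O) = 2*O/(17 - 3*O) (w(O) = (O + O)/(14 + (3 + O*(-3 + 0))) = (2*O)/(14 + (3 + O*(-3))) = (2*O)/(14 + (3 - 3*O)) = (2*O)/(17 - 3*O) = 2*O/(17 - 3*O))
w(v(2, -4)) - 7*F(-2, 4) = 2*(-4)/(17 - 3*(-4)) - 7*(-2 - 1*4) = 2*(-4)/(17 + 12) - 7*(-2 - 4) = 2*(-4)/29 - 7*(-6) = 2*(-4)*(1/29) - 1*(-42) = -8/29 + 42 = 1210/29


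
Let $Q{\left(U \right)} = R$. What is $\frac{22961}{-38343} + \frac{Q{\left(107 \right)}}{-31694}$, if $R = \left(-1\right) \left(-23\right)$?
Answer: $- \frac{31678601}{52836654} \approx -0.59956$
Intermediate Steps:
$R = 23$
$Q{\left(U \right)} = 23$
$\frac{22961}{-38343} + \frac{Q{\left(107 \right)}}{-31694} = \frac{22961}{-38343} + \frac{23}{-31694} = 22961 \left(- \frac{1}{38343}\right) + 23 \left(- \frac{1}{31694}\right) = - \frac{22961}{38343} - \frac{1}{1378} = - \frac{31678601}{52836654}$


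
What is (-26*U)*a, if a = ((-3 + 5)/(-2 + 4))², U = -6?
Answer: 156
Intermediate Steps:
a = 1 (a = (2/2)² = (2*(½))² = 1² = 1)
(-26*U)*a = -26*(-6)*1 = 156*1 = 156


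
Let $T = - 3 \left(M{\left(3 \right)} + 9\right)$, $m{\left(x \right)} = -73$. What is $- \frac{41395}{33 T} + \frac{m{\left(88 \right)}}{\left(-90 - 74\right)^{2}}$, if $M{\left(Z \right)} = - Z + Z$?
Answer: $\frac{1113294877}{23964336} \approx 46.456$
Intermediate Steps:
$M{\left(Z \right)} = 0$
$T = -27$ ($T = - 3 \left(0 + 9\right) = \left(-3\right) 9 = -27$)
$- \frac{41395}{33 T} + \frac{m{\left(88 \right)}}{\left(-90 - 74\right)^{2}} = - \frac{41395}{33 \left(-27\right)} - \frac{73}{\left(-90 - 74\right)^{2}} = - \frac{41395}{-891} - \frac{73}{\left(-164\right)^{2}} = \left(-41395\right) \left(- \frac{1}{891}\right) - \frac{73}{26896} = \frac{41395}{891} - \frac{73}{26896} = \frac{1113294877}{23964336}$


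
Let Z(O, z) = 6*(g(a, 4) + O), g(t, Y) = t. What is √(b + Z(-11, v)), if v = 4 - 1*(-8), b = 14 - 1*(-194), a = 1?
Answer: 2*√37 ≈ 12.166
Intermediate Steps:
b = 208 (b = 14 + 194 = 208)
v = 12 (v = 4 + 8 = 12)
Z(O, z) = 6 + 6*O (Z(O, z) = 6*(1 + O) = 6 + 6*O)
√(b + Z(-11, v)) = √(208 + (6 + 6*(-11))) = √(208 + (6 - 66)) = √(208 - 60) = √148 = 2*√37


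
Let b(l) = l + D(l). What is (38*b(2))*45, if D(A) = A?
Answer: 6840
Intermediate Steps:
b(l) = 2*l (b(l) = l + l = 2*l)
(38*b(2))*45 = (38*(2*2))*45 = (38*4)*45 = 152*45 = 6840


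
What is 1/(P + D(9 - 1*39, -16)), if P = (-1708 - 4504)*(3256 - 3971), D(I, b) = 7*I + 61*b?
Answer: 1/4440394 ≈ 2.2521e-7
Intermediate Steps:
P = 4441580 (P = -6212*(-715) = 4441580)
1/(P + D(9 - 1*39, -16)) = 1/(4441580 + (7*(9 - 1*39) + 61*(-16))) = 1/(4441580 + (7*(9 - 39) - 976)) = 1/(4441580 + (7*(-30) - 976)) = 1/(4441580 + (-210 - 976)) = 1/(4441580 - 1186) = 1/4440394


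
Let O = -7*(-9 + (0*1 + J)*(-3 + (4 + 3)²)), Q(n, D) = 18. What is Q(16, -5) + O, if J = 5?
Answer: -1529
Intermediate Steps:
O = -1547 (O = -7*(-9 + (0*1 + 5)*(-3 + (4 + 3)²)) = -7*(-9 + (0 + 5)*(-3 + 7²)) = -7*(-9 + 5*(-3 + 49)) = -7*(-9 + 5*46) = -7*(-9 + 230) = -7*221 = -1547)
Q(16, -5) + O = 18 - 1547 = -1529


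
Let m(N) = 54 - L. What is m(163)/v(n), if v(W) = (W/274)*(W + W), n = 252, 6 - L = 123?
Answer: 2603/7056 ≈ 0.36891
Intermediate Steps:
L = -117 (L = 6 - 1*123 = 6 - 123 = -117)
v(W) = W²/137 (v(W) = (W*(1/274))*(2*W) = (W/274)*(2*W) = W²/137)
m(N) = 171 (m(N) = 54 - 1*(-117) = 54 + 117 = 171)
m(163)/v(n) = 171/(((1/137)*252²)) = 171/(((1/137)*63504)) = 171/(63504/137) = 171*(137/63504) = 2603/7056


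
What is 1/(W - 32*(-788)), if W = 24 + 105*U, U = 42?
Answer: 1/29650 ≈ 3.3727e-5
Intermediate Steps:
W = 4434 (W = 24 + 105*42 = 24 + 4410 = 4434)
1/(W - 32*(-788)) = 1/(4434 - 32*(-788)) = 1/(4434 + 25216) = 1/29650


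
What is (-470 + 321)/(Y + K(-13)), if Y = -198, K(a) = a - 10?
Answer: 149/221 ≈ 0.67421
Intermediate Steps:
K(a) = -10 + a
(-470 + 321)/(Y + K(-13)) = (-470 + 321)/(-198 + (-10 - 13)) = -149/(-198 - 23) = -149/(-221) = -149*(-1/221) = 149/221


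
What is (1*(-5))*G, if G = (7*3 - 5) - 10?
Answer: -30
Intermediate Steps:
G = 6 (G = (21 - 5) - 10 = 16 - 10 = 6)
(1*(-5))*G = (1*(-5))*6 = -5*6 = -30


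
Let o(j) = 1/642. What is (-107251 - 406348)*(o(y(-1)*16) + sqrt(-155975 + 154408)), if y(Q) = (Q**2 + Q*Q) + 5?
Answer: -513599/642 - 513599*I*sqrt(1567) ≈ -800.0 - 2.0331e+7*I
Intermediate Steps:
y(Q) = 5 + 2*Q**2 (y(Q) = (Q**2 + Q**2) + 5 = 2*Q**2 + 5 = 5 + 2*Q**2)
o(j) = 1/642
(-107251 - 406348)*(o(y(-1)*16) + sqrt(-155975 + 154408)) = (-107251 - 406348)*(1/642 + sqrt(-155975 + 154408)) = -513599*(1/642 + sqrt(-1567)) = -513599*(1/642 + I*sqrt(1567)) = -513599/642 - 513599*I*sqrt(1567)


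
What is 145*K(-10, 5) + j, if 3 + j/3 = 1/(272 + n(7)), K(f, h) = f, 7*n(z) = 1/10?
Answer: -9260203/6347 ≈ -1459.0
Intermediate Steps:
n(z) = 1/70 (n(z) = (1/7)/10 = (1/7)*(1/10) = 1/70)
j = -57053/6347 (j = -9 + 3/(272 + 1/70) = -9 + 3/(19041/70) = -9 + 3*(70/19041) = -9 + 70/6347 = -57053/6347 ≈ -8.9890)
145*K(-10, 5) + j = 145*(-10) - 57053/6347 = -1450 - 57053/6347 = -9260203/6347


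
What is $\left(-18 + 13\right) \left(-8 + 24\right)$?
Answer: $-80$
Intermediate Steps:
$\left(-18 + 13\right) \left(-8 + 24\right) = \left(-5\right) 16 = -80$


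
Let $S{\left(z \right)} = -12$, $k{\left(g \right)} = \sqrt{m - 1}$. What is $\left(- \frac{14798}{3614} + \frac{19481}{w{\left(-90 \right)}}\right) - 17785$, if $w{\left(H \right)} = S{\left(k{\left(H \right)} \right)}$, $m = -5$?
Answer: $- \frac{420940895}{21684} \approx -19413.0$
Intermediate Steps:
$k{\left(g \right)} = i \sqrt{6}$ ($k{\left(g \right)} = \sqrt{-5 - 1} = \sqrt{-6} = i \sqrt{6}$)
$w{\left(H \right)} = -12$
$\left(- \frac{14798}{3614} + \frac{19481}{w{\left(-90 \right)}}\right) - 17785 = \left(- \frac{14798}{3614} + \frac{19481}{-12}\right) - 17785 = \left(\left(-14798\right) \frac{1}{3614} + 19481 \left(- \frac{1}{12}\right)\right) - 17785 = \left(- \frac{7399}{1807} - \frac{19481}{12}\right) - 17785 = - \frac{35290955}{21684} - 17785 = - \frac{420940895}{21684}$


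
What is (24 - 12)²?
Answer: 144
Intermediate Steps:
(24 - 12)² = 12² = 144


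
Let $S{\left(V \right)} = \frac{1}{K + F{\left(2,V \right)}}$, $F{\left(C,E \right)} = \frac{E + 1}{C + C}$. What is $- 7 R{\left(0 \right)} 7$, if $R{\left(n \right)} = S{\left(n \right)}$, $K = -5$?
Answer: $\frac{196}{19} \approx 10.316$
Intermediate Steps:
$F{\left(C,E \right)} = \frac{1 + E}{2 C}$
$S{\left(V \right)} = \frac{1}{- \frac{19}{4} + \frac{V}{4}}$ ($S{\left(V \right)} = \frac{1}{-5 + \frac{1 + V}{2 \cdot 2}} = \frac{1}{-5 + \frac{1}{2} \cdot \frac{1}{2} \left(1 + V\right)} = \frac{1}{-5 + \left(\frac{1}{4} + \frac{V}{4}\right)} = \frac{1}{- \frac{19}{4} + \frac{V}{4}}$)
$R{\left(n \right)} = \frac{4}{-19 + n}$
$- 7 R{\left(0 \right)} 7 = - 7 \frac{4}{-19 + 0} \cdot 7 = - 7 \frac{4}{-19} \cdot 7 = - 7 \cdot 4 \left(- \frac{1}{19}\right) 7 = \left(-7\right) \left(- \frac{4}{19}\right) 7 = \frac{28}{19} \cdot 7 = \frac{196}{19}$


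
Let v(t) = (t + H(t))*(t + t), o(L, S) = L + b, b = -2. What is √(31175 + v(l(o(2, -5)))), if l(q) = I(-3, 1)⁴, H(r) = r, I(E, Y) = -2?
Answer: √32199 ≈ 179.44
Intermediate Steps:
o(L, S) = -2 + L (o(L, S) = L - 2 = -2 + L)
l(q) = 16 (l(q) = (-2)⁴ = 16)
v(t) = 4*t² (v(t) = (t + t)*(t + t) = (2*t)*(2*t) = 4*t²)
√(31175 + v(l(o(2, -5)))) = √(31175 + 4*16²) = √(31175 + 4*256) = √(31175 + 1024) = √32199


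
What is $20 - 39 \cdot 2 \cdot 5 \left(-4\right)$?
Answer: $1580$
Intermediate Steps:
$20 - 39 \cdot 2 \cdot 5 \left(-4\right) = 20 - 39 \cdot 10 \left(-4\right) = 20 - -1560 = 20 + 1560 = 1580$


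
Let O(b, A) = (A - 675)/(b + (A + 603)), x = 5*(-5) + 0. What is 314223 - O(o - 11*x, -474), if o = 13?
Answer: 43677380/139 ≈ 3.1423e+5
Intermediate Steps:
x = -25 (x = -25 + 0 = -25)
O(b, A) = (-675 + A)/(603 + A + b) (O(b, A) = (-675 + A)/(b + (603 + A)) = (-675 + A)/(603 + A + b))
314223 - O(o - 11*x, -474) = 314223 - (-675 - 474)/(603 - 474 + (13 - 11*(-25))) = 314223 - (-1149)/(603 - 474 + (13 + 275)) = 314223 - (-1149)/(603 - 474 + 288) = 314223 - (-1149)/417 = 314223 - 1*(-383/139) = 314223 + 383/139 = 43677380/139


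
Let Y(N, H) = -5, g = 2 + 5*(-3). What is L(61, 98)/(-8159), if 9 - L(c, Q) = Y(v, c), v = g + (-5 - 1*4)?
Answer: -14/8159 ≈ -0.0017159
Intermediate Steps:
g = -13 (g = 2 - 15 = -13)
v = -22 (v = -13 + (-5 - 1*4) = -13 + (-5 - 4) = -13 - 9 = -22)
L(c, Q) = 14 (L(c, Q) = 9 - 1*(-5) = 9 + 5 = 14)
L(61, 98)/(-8159) = 14/(-8159) = 14*(-1/8159) = -14/8159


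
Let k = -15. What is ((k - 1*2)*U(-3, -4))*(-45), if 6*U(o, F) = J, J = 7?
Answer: 1785/2 ≈ 892.50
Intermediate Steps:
U(o, F) = 7/6 (U(o, F) = (1/6)*7 = 7/6)
((k - 1*2)*U(-3, -4))*(-45) = ((-15 - 1*2)*(7/6))*(-45) = ((-15 - 2)*(7/6))*(-45) = -17*7/6*(-45) = -119/6*(-45) = 1785/2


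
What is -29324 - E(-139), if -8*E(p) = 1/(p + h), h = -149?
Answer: -67562497/2304 ≈ -29324.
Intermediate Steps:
E(p) = -1/(8*(-149 + p)) (E(p) = -1/(8*(p - 149)) = -1/(8*(-149 + p)))
-29324 - E(-139) = -29324 - (-1)/(-1192 + 8*(-139)) = -29324 - (-1)/(-1192 - 1112) = -29324 - (-1)/(-2304) = -29324 - (-1)*(-1)/2304 = -29324 - 1*1/2304 = -29324 - 1/2304 = -67562497/2304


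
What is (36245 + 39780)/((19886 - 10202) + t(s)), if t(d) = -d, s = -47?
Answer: 76025/9731 ≈ 7.8127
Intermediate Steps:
(36245 + 39780)/((19886 - 10202) + t(s)) = (36245 + 39780)/((19886 - 10202) - 1*(-47)) = 76025/(9684 + 47) = 76025/9731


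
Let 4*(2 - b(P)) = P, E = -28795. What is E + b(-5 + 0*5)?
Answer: -115167/4 ≈ -28792.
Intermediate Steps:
b(P) = 2 - P/4
E + b(-5 + 0*5) = -28795 + (2 - (-5 + 0*5)/4) = -28795 + (2 - (-5 + 0)/4) = -28795 + (2 - ¼*(-5)) = -28795 + (2 + 5/4) = -28795 + 13/4 = -115167/4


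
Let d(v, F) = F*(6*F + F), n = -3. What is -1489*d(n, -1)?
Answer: -10423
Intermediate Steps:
d(v, F) = 7*F**2 (d(v, F) = F*(7*F) = 7*F**2)
-1489*d(n, -1) = -10423*(-1)**2 = -10423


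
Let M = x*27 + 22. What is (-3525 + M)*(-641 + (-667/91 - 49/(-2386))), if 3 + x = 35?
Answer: 4082178301/2386 ≈ 1.7109e+6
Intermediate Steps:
x = 32 (x = -3 + 35 = 32)
M = 886 (M = 32*27 + 22 = 864 + 22 = 886)
(-3525 + M)*(-641 + (-667/91 - 49/(-2386))) = (-3525 + 886)*(-641 + (-667/91 - 49/(-2386))) = -2639*(-641 + (-667*1/91 - 49*(-1/2386))) = -2639*(-641 + (-667/91 + 49/2386)) = -2639*(-641 - 1587003/217126) = -2639*(-140764769/217126) = 4082178301/2386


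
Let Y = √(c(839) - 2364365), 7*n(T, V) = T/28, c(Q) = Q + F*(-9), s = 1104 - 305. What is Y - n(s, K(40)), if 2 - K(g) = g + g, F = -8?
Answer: -799/196 + 3*I*√262606 ≈ -4.0765 + 1537.4*I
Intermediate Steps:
K(g) = 2 - 2*g (K(g) = 2 - (g + g) = 2 - 2*g)
s = 799
c(Q) = 72 + Q (c(Q) = Q - 8*(-9) = Q + 72 = 72 + Q)
n(T, V) = T/196 (n(T, V) = (T/28)/7 = T/196)
Y = 3*I*√262606 (Y = √((72 + 839) - 2364365) = √(911 - 2364365) = √(-2363454) = 3*I*√262606 ≈ 1537.4*I)
Y - n(s, K(40)) = 3*I*√262606 - 799/196 = -799/196 + 3*I*√262606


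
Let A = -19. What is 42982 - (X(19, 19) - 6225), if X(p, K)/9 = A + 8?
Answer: 49306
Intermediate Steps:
X(p, K) = -99 (X(p, K) = 9*(-19 + 8) = 9*(-11) = -99)
42982 - (X(19, 19) - 6225) = 42982 - (-99 - 6225) = 42982 - 1*(-6324) = 42982 + 6324 = 49306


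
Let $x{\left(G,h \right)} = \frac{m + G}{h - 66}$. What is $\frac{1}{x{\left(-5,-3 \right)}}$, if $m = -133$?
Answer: $\frac{1}{2} \approx 0.5$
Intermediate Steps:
$x{\left(G,h \right)} = \frac{-133 + G}{-66 + h}$ ($x{\left(G,h \right)} = \frac{-133 + G}{h - 66} = \frac{-133 + G}{-66 + h}$)
$\frac{1}{x{\left(-5,-3 \right)}} = \frac{1}{\frac{1}{-66 - 3} \left(-133 - 5\right)} = \frac{1}{\frac{1}{-69} \left(-138\right)} = \frac{1}{\left(- \frac{1}{69}\right) \left(-138\right)} = \frac{1}{2}$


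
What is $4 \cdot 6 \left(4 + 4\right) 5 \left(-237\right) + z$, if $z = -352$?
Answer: $-227872$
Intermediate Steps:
$4 \cdot 6 \left(4 + 4\right) 5 \left(-237\right) + z = 4 \cdot 6 \left(4 + 4\right) 5 \left(-237\right) - 352 = 4 \cdot 6 \cdot 8 \cdot 5 \left(-237\right) - 352 = 4 \cdot 48 \cdot 5 \left(-237\right) - 352 = 192 \cdot 5 \left(-237\right) - 352 = 960 \left(-237\right) - 352 = -227520 - 352 = -227872$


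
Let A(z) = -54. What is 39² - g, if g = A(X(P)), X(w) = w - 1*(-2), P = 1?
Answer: 1575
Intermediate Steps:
X(w) = 2 + w (X(w) = w + 2 = 2 + w)
g = -54
39² - g = 39² - 1*(-54) = 1521 + 54 = 1575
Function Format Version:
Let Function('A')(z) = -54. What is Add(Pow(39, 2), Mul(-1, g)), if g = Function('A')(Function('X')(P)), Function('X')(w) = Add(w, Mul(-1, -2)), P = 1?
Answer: 1575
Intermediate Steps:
Function('X')(w) = Add(2, w) (Function('X')(w) = Add(w, 2) = Add(2, w))
g = -54
Add(Pow(39, 2), Mul(-1, g)) = Add(Pow(39, 2), Mul(-1, -54)) = Add(1521, 54) = 1575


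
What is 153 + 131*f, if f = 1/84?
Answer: 12983/84 ≈ 154.56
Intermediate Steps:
f = 1/84 ≈ 0.011905
153 + 131*f = 153 + 131*(1/84) = 153 + 131/84 = 12983/84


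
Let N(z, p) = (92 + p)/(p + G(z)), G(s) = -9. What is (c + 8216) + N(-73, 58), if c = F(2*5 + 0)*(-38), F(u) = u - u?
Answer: 402734/49 ≈ 8219.1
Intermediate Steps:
F(u) = 0
c = 0 (c = 0*(-38) = 0)
N(z, p) = (92 + p)/(-9 + p) (N(z, p) = (92 + p)/(p - 9) = (92 + p)/(-9 + p))
(c + 8216) + N(-73, 58) = (0 + 8216) + (92 + 58)/(-9 + 58) = 8216 + 150/49 = 402734/49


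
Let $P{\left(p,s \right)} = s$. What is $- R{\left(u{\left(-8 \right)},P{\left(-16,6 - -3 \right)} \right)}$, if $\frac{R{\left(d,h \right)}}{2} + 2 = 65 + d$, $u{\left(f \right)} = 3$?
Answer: $-132$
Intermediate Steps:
$R{\left(d,h \right)} = 126 + 2 d$ ($R{\left(d,h \right)} = -4 + 2 \left(65 + d\right) = -4 + \left(130 + 2 d\right) = 126 + 2 d$)
$- R{\left(u{\left(-8 \right)},P{\left(-16,6 - -3 \right)} \right)} = - (126 + 2 \cdot 3) = - (126 + 6) = \left(-1\right) 132 = -132$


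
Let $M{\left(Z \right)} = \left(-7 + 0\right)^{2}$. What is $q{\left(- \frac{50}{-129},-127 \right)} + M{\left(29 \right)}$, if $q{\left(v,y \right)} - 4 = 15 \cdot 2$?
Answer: $83$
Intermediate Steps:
$q{\left(v,y \right)} = 34$ ($q{\left(v,y \right)} = 4 + 15 \cdot 2 = 4 + 30 = 34$)
$M{\left(Z \right)} = 49$ ($M{\left(Z \right)} = \left(-7\right)^{2} = 49$)
$q{\left(- \frac{50}{-129},-127 \right)} + M{\left(29 \right)} = 34 + 49 = 83$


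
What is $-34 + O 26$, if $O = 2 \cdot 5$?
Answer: $226$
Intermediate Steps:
$O = 10$
$-34 + O 26 = -34 + 10 \cdot 26 = -34 + 260 = 226$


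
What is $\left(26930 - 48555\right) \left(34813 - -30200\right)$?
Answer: $-1405906125$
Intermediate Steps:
$\left(26930 - 48555\right) \left(34813 - -30200\right) = - 21625 \left(34813 + 30200\right) = \left(-21625\right) 65013 = -1405906125$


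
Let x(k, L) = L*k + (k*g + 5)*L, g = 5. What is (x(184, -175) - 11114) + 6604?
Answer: -198585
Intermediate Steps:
x(k, L) = L*k + L*(5 + 5*k) (x(k, L) = L*k + (k*5 + 5)*L = L*k + (5*k + 5)*L = L*k + (5 + 5*k)*L = L*k + L*(5 + 5*k))
(x(184, -175) - 11114) + 6604 = (-175*(5 + 6*184) - 11114) + 6604 = (-175*(5 + 1104) - 11114) + 6604 = (-175*1109 - 11114) + 6604 = (-194075 - 11114) + 6604 = -205189 + 6604 = -198585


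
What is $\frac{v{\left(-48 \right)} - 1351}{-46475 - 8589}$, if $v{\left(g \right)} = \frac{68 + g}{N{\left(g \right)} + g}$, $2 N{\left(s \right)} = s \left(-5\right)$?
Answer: $\frac{24313}{991152} \approx 0.02453$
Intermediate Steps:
$N{\left(s \right)} = - \frac{5 s}{2}$ ($N{\left(s \right)} = \frac{s \left(-5\right)}{2} = \frac{\left(-5\right) s}{2} = - \frac{5 s}{2}$)
$v{\left(g \right)} = - \frac{2 \left(68 + g\right)}{3 g}$ ($v{\left(g \right)} = \frac{68 + g}{- \frac{5 g}{2} + g} = \frac{68 + g}{\left(- \frac{3}{2}\right) g} = \left(68 + g\right) \left(- \frac{2}{3 g}\right) = - \frac{2 \left(68 + g\right)}{3 g}$)
$\frac{v{\left(-48 \right)} - 1351}{-46475 - 8589} = \frac{\frac{2 \left(-68 - -48\right)}{3 \left(-48\right)} - 1351}{-46475 - 8589} = \frac{\frac{2}{3} \left(- \frac{1}{48}\right) \left(-68 + 48\right) - 1351}{-55064} = \left(\frac{2}{3} \left(- \frac{1}{48}\right) \left(-20\right) - 1351\right) \left(- \frac{1}{55064}\right) = \left(\frac{5}{18} - 1351\right) \left(- \frac{1}{55064}\right) = \left(- \frac{24313}{18}\right) \left(- \frac{1}{55064}\right) = \frac{24313}{991152}$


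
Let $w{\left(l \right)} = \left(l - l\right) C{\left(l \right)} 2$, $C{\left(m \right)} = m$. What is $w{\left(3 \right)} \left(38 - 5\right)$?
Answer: $0$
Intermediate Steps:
$w{\left(l \right)} = 0$ ($w{\left(l \right)} = \left(l - l\right) l 2 = 0 l 2 = 0 \cdot 2 = 0$)
$w{\left(3 \right)} \left(38 - 5\right) = 0 \left(38 - 5\right) = 0 \cdot 33 = 0$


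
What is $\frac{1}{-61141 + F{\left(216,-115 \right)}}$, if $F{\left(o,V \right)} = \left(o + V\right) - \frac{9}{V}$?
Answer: $- \frac{115}{7019591} \approx -1.6383 \cdot 10^{-5}$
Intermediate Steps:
$F{\left(o,V \right)} = V + o - \frac{9}{V}$ ($F{\left(o,V \right)} = \left(V + o\right) - \frac{9}{V} = V + o - \frac{9}{V}$)
$\frac{1}{-61141 + F{\left(216,-115 \right)}} = \frac{1}{-61141 - \left(-101 - \frac{9}{115}\right)} = \frac{1}{-61141 - - \frac{11624}{115}} = \frac{1}{-61141 + \left(-115 + 216 + \frac{9}{115}\right)} = \frac{1}{-61141 + \frac{11624}{115}} = \frac{1}{- \frac{7019591}{115}} = - \frac{115}{7019591}$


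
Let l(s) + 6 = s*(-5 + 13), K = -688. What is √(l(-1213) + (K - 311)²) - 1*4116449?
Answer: -4116449 + √988291 ≈ -4.1155e+6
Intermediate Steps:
l(s) = -6 + 8*s (l(s) = -6 + s*(-5 + 13) = -6 + s*8 = -6 + 8*s)
√(l(-1213) + (K - 311)²) - 1*4116449 = √((-6 + 8*(-1213)) + (-688 - 311)²) - 1*4116449 = √((-6 - 9704) + (-999)²) - 4116449 = √(-9710 + 998001) - 4116449 = √988291 - 4116449 = -4116449 + √988291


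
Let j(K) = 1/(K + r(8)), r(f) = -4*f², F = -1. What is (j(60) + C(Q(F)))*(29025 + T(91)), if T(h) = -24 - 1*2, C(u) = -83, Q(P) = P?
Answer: -471784731/196 ≈ -2.4071e+6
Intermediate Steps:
j(K) = 1/(-256 + K) (j(K) = 1/(K - 4*8²) = 1/(K - 4*64) = 1/(K - 256) = 1/(-256 + K))
T(h) = -26 (T(h) = -24 - 2 = -26)
(j(60) + C(Q(F)))*(29025 + T(91)) = (1/(-256 + 60) - 83)*(29025 - 26) = (1/(-196) - 83)*28999 = (-1/196 - 83)*28999 = -16269/196*28999 = -471784731/196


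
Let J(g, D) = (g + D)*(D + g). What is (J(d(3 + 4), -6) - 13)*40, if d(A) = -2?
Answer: 2040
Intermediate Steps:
J(g, D) = (D + g)**2 (J(g, D) = (D + g)*(D + g) = (D + g)**2)
(J(d(3 + 4), -6) - 13)*40 = ((-6 - 2)**2 - 13)*40 = ((-8)**2 - 13)*40 = (64 - 13)*40 = 51*40 = 2040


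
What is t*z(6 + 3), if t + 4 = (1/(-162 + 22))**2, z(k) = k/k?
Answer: -78399/19600 ≈ -4.0000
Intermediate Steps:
z(k) = 1
t = -78399/19600 (t = -4 + (1/(-162 + 22))**2 = -4 + (1/(-140))**2 = -4 + (-1/140)**2 = -4 + 1/19600 = -78399/19600 ≈ -4.0000)
t*z(6 + 3) = -78399/19600*1 = -78399/19600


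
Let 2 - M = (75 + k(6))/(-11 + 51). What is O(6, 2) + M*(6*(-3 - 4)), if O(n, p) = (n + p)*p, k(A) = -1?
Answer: 97/10 ≈ 9.7000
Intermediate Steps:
O(n, p) = p*(n + p)
M = 3/20 (M = 2 - (75 - 1)/(-11 + 51) = 2 - 74/40 = 2 - 1*37/20 = 2 - 37/20 = 3/20 ≈ 0.15000)
O(6, 2) + M*(6*(-3 - 4)) = 2*(6 + 2) + 3*(6*(-3 - 4))/20 = 2*8 + 3*(6*(-7))/20 = 16 + (3/20)*(-42) = 16 - 63/10 = 97/10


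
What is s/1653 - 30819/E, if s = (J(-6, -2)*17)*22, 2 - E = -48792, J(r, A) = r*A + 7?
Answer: 15567703/4245078 ≈ 3.6672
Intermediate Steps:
J(r, A) = 7 + A*r (J(r, A) = A*r + 7 = 7 + A*r)
E = 48794 (E = 2 - 1*(-48792) = 2 + 48792 = 48794)
s = 7106 (s = ((7 - 2*(-6))*17)*22 = ((7 + 12)*17)*22 = (19*17)*22 = 323*22 = 7106)
s/1653 - 30819/E = 7106/1653 - 30819/48794 = 7106*(1/1653) - 30819*1/48794 = 374/87 - 30819/48794 = 15567703/4245078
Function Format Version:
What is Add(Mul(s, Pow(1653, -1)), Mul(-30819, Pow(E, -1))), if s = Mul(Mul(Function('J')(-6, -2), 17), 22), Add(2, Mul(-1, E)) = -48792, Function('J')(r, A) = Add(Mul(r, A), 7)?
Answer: Rational(15567703, 4245078) ≈ 3.6672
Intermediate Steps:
Function('J')(r, A) = Add(7, Mul(A, r)) (Function('J')(r, A) = Add(Mul(A, r), 7) = Add(7, Mul(A, r)))
E = 48794 (E = Add(2, Mul(-1, -48792)) = Add(2, 48792) = 48794)
s = 7106 (s = Mul(Mul(Add(7, Mul(-2, -6)), 17), 22) = Mul(Mul(Add(7, 12), 17), 22) = Mul(Mul(19, 17), 22) = Mul(323, 22) = 7106)
Add(Mul(s, Pow(1653, -1)), Mul(-30819, Pow(E, -1))) = Add(Mul(7106, Pow(1653, -1)), Mul(-30819, Pow(48794, -1))) = Add(Mul(7106, Rational(1, 1653)), Mul(-30819, Rational(1, 48794))) = Add(Rational(374, 87), Rational(-30819, 48794)) = Rational(15567703, 4245078)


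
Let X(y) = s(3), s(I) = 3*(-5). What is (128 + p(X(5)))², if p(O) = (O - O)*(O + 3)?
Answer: 16384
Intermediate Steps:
s(I) = -15
X(y) = -15
p(O) = 0 (p(O) = 0*(3 + O) = 0)
(128 + p(X(5)))² = (128 + 0)² = 128² = 16384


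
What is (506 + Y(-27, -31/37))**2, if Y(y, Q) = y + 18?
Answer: 247009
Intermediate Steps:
Y(y, Q) = 18 + y
(506 + Y(-27, -31/37))**2 = (506 + (18 - 27))**2 = (506 - 9)**2 = 497**2 = 247009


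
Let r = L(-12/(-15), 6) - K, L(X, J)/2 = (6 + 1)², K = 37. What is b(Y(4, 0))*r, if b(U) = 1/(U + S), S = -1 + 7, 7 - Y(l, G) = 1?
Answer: 61/12 ≈ 5.0833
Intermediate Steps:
Y(l, G) = 6 (Y(l, G) = 7 - 1*1 = 7 - 1 = 6)
S = 6
L(X, J) = 98 (L(X, J) = 2*(6 + 1)² = 2*7² = 2*49 = 98)
b(U) = 1/(6 + U) (b(U) = 1/(U + 6) = 1/(6 + U))
r = 61 (r = 98 - 1*37 = 98 - 37 = 61)
b(Y(4, 0))*r = 61/(6 + 6) = 61/12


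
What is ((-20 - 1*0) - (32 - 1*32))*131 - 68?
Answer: -2688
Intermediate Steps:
((-20 - 1*0) - (32 - 1*32))*131 - 68 = ((-20 + 0) - (32 - 32))*131 - 68 = (-20 - 1*0)*131 - 68 = (-20 + 0)*131 - 68 = -20*131 - 68 = -2620 - 68 = -2688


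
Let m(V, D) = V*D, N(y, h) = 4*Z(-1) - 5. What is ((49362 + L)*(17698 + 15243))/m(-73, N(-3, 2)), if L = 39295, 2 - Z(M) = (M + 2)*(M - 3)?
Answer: -2920450237/1387 ≈ -2.1056e+6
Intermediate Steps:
Z(M) = 2 - (-3 + M)*(2 + M) (Z(M) = 2 - (M + 2)*(M - 3) = 2 - (2 + M)*(-3 + M) = 2 - (-3 + M)*(2 + M))
N(y, h) = 19 (N(y, h) = 4*(8 - 1 - 1*(-1)²) - 5 = 4*(8 - 1 - 1*1) - 5 = 4*(8 - 1 - 1) - 5 = 4*6 - 5 = 24 - 5 = 19)
m(V, D) = D*V
((49362 + L)*(17698 + 15243))/m(-73, N(-3, 2)) = ((49362 + 39295)*(17698 + 15243))/((19*(-73))) = (88657*32941)/(-1387) = 2920450237*(-1/1387) = -2920450237/1387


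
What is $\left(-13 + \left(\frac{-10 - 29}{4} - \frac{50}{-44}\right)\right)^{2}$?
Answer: $\frac{904401}{1936} \approx 467.15$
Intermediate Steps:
$\left(-13 + \left(\frac{-10 - 29}{4} - \frac{50}{-44}\right)\right)^{2} = \left(-13 - \frac{379}{44}\right)^{2} = \left(- \frac{951}{44}\right)^{2} = \frac{904401}{1936}$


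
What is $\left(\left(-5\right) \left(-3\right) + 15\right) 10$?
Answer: $300$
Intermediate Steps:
$\left(\left(-5\right) \left(-3\right) + 15\right) 10 = \left(15 + 15\right) 10 = 30 \cdot 10 = 300$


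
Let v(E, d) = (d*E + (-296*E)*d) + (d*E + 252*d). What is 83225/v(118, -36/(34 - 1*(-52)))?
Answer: 715735/123984 ≈ 5.7728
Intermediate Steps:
v(E, d) = 252*d - 294*E*d (v(E, d) = (E*d - 296*E*d) + (E*d + 252*d) = -295*E*d + (252*d + E*d) = 252*d - 294*E*d)
83225/v(118, -36/(34 - 1*(-52))) = 83225/((42*(-36/(34 - 1*(-52)))*(6 - 7*118))) = 83225/((42*(-36/(34 + 52))*(6 - 826))) = 83225/((42*(-36/86)*(-820))) = 83225/((42*(-36*1/86)*(-820))) = 83225/((42*(-18/43)*(-820))) = 83225/(619920/43) = 83225*(43/619920) = 715735/123984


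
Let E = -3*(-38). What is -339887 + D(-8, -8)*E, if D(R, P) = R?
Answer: -340799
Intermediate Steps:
E = 114
-339887 + D(-8, -8)*E = -339887 - 8*114 = -339887 - 912 = -340799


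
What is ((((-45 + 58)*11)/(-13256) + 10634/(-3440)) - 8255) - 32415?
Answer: -57959983907/1425020 ≈ -40673.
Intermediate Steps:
((((-45 + 58)*11)/(-13256) + 10634/(-3440)) - 8255) - 32415 = (((13*11)*(-1/13256) + 10634*(-1/3440)) - 8255) - 32415 = ((143*(-1/13256) - 5317/1720) - 8255) - 32415 = ((-143/13256 - 5317/1720) - 8255) - 32415 = (-4420507/1425020 - 8255) - 32415 = -11767960607/1425020 - 32415 = -57959983907/1425020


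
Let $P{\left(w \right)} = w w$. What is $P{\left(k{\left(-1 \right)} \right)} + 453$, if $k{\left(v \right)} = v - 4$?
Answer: $478$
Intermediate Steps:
$k{\left(v \right)} = -4 + v$
$P{\left(w \right)} = w^{2}$
$P{\left(k{\left(-1 \right)} \right)} + 453 = \left(-4 - 1\right)^{2} + 453 = \left(-5\right)^{2} + 453 = 25 + 453 = 478$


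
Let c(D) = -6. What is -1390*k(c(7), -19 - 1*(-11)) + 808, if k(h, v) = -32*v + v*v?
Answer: -443992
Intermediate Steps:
k(h, v) = v**2 - 32*v (k(h, v) = -32*v + v**2 = v**2 - 32*v)
-1390*k(c(7), -19 - 1*(-11)) + 808 = -1390*(-19 - 1*(-11))*(-32 + (-19 - 1*(-11))) + 808 = -1390*(-19 + 11)*(-32 + (-19 + 11)) + 808 = -(-11120)*(-32 - 8) + 808 = -(-11120)*(-40) + 808 = -1390*320 + 808 = -444800 + 808 = -443992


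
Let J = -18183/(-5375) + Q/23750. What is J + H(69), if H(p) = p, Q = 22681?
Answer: 74896303/1021250 ≈ 73.338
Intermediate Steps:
J = 4430053/1021250 (J = -18183/(-5375) + 22681/23750 = -18183*(-1/5375) + 22681*(1/23750) = 18183/5375 + 22681/23750 = 4430053/1021250 ≈ 4.3379)
J + H(69) = 4430053/1021250 + 69 = 74896303/1021250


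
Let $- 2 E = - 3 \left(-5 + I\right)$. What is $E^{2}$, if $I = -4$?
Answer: $\frac{729}{4} \approx 182.25$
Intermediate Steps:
$E = - \frac{27}{2}$ ($E = - \frac{\left(-3\right) \left(-5 - 4\right)}{2} = - \frac{\left(-3\right) \left(-9\right)}{2} = \left(- \frac{1}{2}\right) 27 = - \frac{27}{2} \approx -13.5$)
$E^{2} = \left(- \frac{27}{2}\right)^{2} = \frac{729}{4}$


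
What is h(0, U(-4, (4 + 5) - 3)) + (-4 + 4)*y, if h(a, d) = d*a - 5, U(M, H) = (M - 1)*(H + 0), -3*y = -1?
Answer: -5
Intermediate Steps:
y = ⅓ (y = -⅓*(-1) = ⅓ ≈ 0.33333)
U(M, H) = H*(-1 + M) (U(M, H) = (-1 + M)*H = H*(-1 + M))
h(a, d) = -5 + a*d (h(a, d) = a*d - 5 = -5 + a*d)
h(0, U(-4, (4 + 5) - 3)) + (-4 + 4)*y = (-5 + 0*(((4 + 5) - 3)*(-1 - 4))) + (-4 + 4)*(⅓) = (-5 + 0*((9 - 3)*(-5))) + 0*(⅓) = (-5 + 0*(6*(-5))) + 0 = (-5 + 0*(-30)) + 0 = (-5 + 0) + 0 = -5 + 0 = -5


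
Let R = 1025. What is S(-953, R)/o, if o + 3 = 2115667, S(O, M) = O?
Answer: -953/2115664 ≈ -0.00045045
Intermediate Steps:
o = 2115664 (o = -3 + 2115667 = 2115664)
S(-953, R)/o = -953/2115664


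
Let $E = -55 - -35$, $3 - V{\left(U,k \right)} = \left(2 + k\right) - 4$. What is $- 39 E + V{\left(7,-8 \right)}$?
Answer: $793$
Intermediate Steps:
$V{\left(U,k \right)} = 5 - k$ ($V{\left(U,k \right)} = 3 - \left(\left(2 + k\right) - 4\right) = 3 - \left(-2 + k\right) = 5 - k$)
$E = -20$ ($E = -55 + 35 = -20$)
$- 39 E + V{\left(7,-8 \right)} = \left(-39\right) \left(-20\right) + \left(5 - -8\right) = 780 + \left(5 + 8\right) = 780 + 13 = 793$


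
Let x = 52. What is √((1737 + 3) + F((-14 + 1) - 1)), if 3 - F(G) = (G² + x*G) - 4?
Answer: √2279 ≈ 47.739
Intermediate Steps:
F(G) = 7 - G² - 52*G (F(G) = 3 - ((G² + 52*G) - 4) = 3 - (-4 + G² + 52*G) = 3 + (4 - G² - 52*G) = 7 - G² - 52*G)
√((1737 + 3) + F((-14 + 1) - 1)) = √((1737 + 3) + (7 - ((-14 + 1) - 1)² - 52*((-14 + 1) - 1))) = √(1740 + (7 - (-13 - 1)² - 52*(-13 - 1))) = √(1740 + (7 - 1*(-14)² - 52*(-14))) = √(1740 + (7 - 1*196 + 728)) = √(1740 + (7 - 196 + 728)) = √(1740 + 539) = √2279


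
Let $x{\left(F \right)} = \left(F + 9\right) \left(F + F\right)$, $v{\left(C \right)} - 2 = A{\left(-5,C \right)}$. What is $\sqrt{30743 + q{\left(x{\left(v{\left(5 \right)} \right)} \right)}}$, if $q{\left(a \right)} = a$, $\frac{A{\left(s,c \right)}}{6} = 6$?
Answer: $\sqrt{34315} \approx 185.24$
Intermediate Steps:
$A{\left(s,c \right)} = 36$ ($A{\left(s,c \right)} = 6 \cdot 6 = 36$)
$v{\left(C \right)} = 38$ ($v{\left(C \right)} = 2 + 36 = 38$)
$x{\left(F \right)} = 2 F \left(9 + F\right)$ ($x{\left(F \right)} = \left(9 + F\right) 2 F = 2 F \left(9 + F\right)$)
$\sqrt{30743 + q{\left(x{\left(v{\left(5 \right)} \right)} \right)}} = \sqrt{30743 + 2 \cdot 38 \left(9 + 38\right)} = \sqrt{30743 + 2 \cdot 38 \cdot 47} = \sqrt{30743 + 3572} = \sqrt{34315}$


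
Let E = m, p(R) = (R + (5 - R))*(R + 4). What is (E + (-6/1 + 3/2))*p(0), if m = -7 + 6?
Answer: -110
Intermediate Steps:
p(R) = 20 + 5*R (p(R) = 5*(4 + R) = 20 + 5*R)
m = -1
E = -1
(E + (-6/1 + 3/2))*p(0) = (-1 + (-6/1 + 3/2))*(20 + 5*0) = (-1 + (-6*1 + 3*(½)))*(20 + 0) = (-1 + (-6 + 3/2))*20 = (-1 - 9/2)*20 = -11/2*20 = -110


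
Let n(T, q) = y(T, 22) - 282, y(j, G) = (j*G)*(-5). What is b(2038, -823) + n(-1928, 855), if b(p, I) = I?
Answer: 210975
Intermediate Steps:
y(j, G) = -5*G*j (y(j, G) = (G*j)*(-5) = -5*G*j)
n(T, q) = -282 - 110*T (n(T, q) = -5*22*T - 282 = -110*T - 282 = -282 - 110*T)
b(2038, -823) + n(-1928, 855) = -823 + (-282 - 110*(-1928)) = -823 + (-282 + 212080) = -823 + 211798 = 210975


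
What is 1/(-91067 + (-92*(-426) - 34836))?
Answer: -1/86711 ≈ -1.1533e-5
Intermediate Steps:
1/(-91067 + (-92*(-426) - 34836)) = 1/(-91067 + (39192 - 34836)) = 1/(-91067 + 4356) = 1/(-86711) = -1/86711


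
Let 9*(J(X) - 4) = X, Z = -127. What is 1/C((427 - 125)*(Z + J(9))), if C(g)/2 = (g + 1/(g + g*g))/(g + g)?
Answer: 50013648019248/50013648019247 ≈ 1.0000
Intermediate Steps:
J(X) = 4 + X/9
C(g) = (g + 1/(g + g²))/g (C(g) = 2*((g + 1/(g + g*g))/(g + g)) = 2*((g + 1/(g + g²))/((2*g))) = 2*((g + 1/(g + g²))*(1/(2*g))) = 2*((g + 1/(g + g²))/(2*g)) = (g + 1/(g + g²))/g)
1/C((427 - 125)*(Z + J(9))) = 1/((1 + ((427 - 125)*(-127 + (4 + (⅑)*9)))² + ((427 - 125)*(-127 + (4 + (⅑)*9)))³)/(((427 - 125)*(-127 + (4 + (⅑)*9)))²*(1 + (427 - 125)*(-127 + (4 + (⅑)*9))))) = 1/((1 + (302*(-127 + (4 + 1)))² + (302*(-127 + (4 + 1)))³)/((302*(-127 + (4 + 1)))²*(1 + 302*(-127 + (4 + 1))))) = 1/((1 + (302*(-127 + 5))² + (302*(-127 + 5))³)/((302*(-127 + 5))²*(1 + 302*(-127 + 5)))) = 1/((1 + (302*(-122))² + (302*(-122))³)/((302*(-122))²*(1 + 302*(-122)))) = 1/((1 + (-36844)² + (-36844)³)/((-36844)²*(1 - 36844))) = 1/((1/1357480336)*(1 + 1357480336 - 50015005499584)/(-36843)) = 1/((1/1357480336)*(-1/36843)*(-50013648019247)) = 1/(50013648019247/50013648019248) = 50013648019248/50013648019247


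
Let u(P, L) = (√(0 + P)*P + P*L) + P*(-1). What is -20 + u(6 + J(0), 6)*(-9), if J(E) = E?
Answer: -290 - 54*√6 ≈ -422.27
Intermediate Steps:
u(P, L) = P^(3/2) - P + L*P (u(P, L) = (√P*P + L*P) - P = (P^(3/2) + L*P) - P = P^(3/2) - P + L*P)
-20 + u(6 + J(0), 6)*(-9) = -20 + ((6 + 0)^(3/2) - (6 + 0) + 6*(6 + 0))*(-9) = -20 + (6^(3/2) - 1*6 + 6*6)*(-9) = -20 + (6*√6 - 6 + 36)*(-9) = -20 + (30 + 6*√6)*(-9) = -20 + (-270 - 54*√6) = -290 - 54*√6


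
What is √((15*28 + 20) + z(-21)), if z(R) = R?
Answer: √419 ≈ 20.469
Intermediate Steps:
√((15*28 + 20) + z(-21)) = √((15*28 + 20) - 21) = √((420 + 20) - 21) = √(440 - 21) = √419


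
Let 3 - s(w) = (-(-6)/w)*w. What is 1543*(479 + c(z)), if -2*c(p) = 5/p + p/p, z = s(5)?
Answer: 2218834/3 ≈ 7.3961e+5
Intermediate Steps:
s(w) = -3 (s(w) = 3 - (-(-6)/w)*w = 3 - 6/w*w = 3 - 1*6 = 3 - 6 = -3)
z = -3
c(p) = -½ - 5/(2*p) (c(p) = -(5/p + p/p)/2 = -(5/p + 1)/2 = -(1 + 5/p)/2 = -½ - 5/(2*p))
1543*(479 + c(z)) = 1543*(479 + (½)*(-5 - 1*(-3))/(-3)) = 1543*(479 + (½)*(-⅓)*(-5 + 3)) = 1543*(479 + (½)*(-⅓)*(-2)) = 1543*(479 + ⅓) = 1543*(1438/3) = 2218834/3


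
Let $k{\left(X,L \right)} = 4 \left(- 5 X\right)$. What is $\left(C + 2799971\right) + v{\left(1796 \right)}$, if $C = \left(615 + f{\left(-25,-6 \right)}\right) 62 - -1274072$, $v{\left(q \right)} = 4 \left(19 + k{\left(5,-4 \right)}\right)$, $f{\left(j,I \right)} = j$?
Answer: $4110299$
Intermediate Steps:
$k{\left(X,L \right)} = - 20 X$
$v{\left(q \right)} = -324$ ($v{\left(q \right)} = 4 \left(19 - 100\right) = 4 \left(-81\right) = -324$)
$C = 1310652$ ($C = \left(615 - 25\right) 62 - -1274072 = 590 \cdot 62 + 1274072 = 36580 + 1274072 = 1310652$)
$\left(C + 2799971\right) + v{\left(1796 \right)} = \left(1310652 + 2799971\right) - 324 = 4110623 - 324 = 4110299$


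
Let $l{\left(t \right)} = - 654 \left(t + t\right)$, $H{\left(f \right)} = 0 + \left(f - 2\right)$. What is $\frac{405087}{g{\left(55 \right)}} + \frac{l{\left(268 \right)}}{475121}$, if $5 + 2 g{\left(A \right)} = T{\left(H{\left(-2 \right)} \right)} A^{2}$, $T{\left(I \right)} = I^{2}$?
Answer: $\frac{367966104174}{22993480795} \approx 16.003$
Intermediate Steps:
$H{\left(f \right)} = -2 + f$ ($H{\left(f \right)} = 0 + \left(-2 + f\right) = -2 + f$)
$l{\left(t \right)} = - 1308 t$ ($l{\left(t \right)} = - 654 \cdot 2 t = - 1308 t$)
$g{\left(A \right)} = - \frac{5}{2} + 8 A^{2}$ ($g{\left(A \right)} = - \frac{5}{2} + \frac{\left(-2 - 2\right)^{2} A^{2}}{2} = - \frac{5}{2} + \frac{\left(-4\right)^{2} A^{2}}{2} = - \frac{5}{2} + \frac{16 A^{2}}{2} = - \frac{5}{2} + 8 A^{2}$)
$\frac{405087}{g{\left(55 \right)}} + \frac{l{\left(268 \right)}}{475121} = \frac{405087}{- \frac{5}{2} + 8 \cdot 55^{2}} + \frac{\left(-1308\right) 268}{475121} = \frac{405087}{- \frac{5}{2} + 8 \cdot 3025} - \frac{350544}{475121} = \frac{405087}{- \frac{5}{2} + 24200} - \frac{350544}{475121} = \frac{405087}{\frac{48395}{2}} - \frac{350544}{475121} = 405087 \cdot \frac{2}{48395} - \frac{350544}{475121} = \frac{810174}{48395} - \frac{350544}{475121} = \frac{367966104174}{22993480795}$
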